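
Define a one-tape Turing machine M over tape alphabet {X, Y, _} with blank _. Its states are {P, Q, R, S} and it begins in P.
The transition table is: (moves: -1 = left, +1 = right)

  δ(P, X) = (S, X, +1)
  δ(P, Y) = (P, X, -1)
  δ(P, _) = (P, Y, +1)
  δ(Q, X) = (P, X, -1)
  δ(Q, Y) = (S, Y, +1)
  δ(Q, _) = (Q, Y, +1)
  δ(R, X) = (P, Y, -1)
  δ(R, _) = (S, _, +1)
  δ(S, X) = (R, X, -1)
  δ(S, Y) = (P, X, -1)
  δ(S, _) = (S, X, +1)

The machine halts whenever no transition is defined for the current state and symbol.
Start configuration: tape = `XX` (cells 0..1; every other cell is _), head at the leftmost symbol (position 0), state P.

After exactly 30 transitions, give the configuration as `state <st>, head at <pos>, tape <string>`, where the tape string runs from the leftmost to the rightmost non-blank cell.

P | _____[X]X   read X → write X, move +1, go to S
S | _____X[X]   read X → write X, move -1, go to R
R | _____[X]X   read X → write Y, move -1, go to P
P | ____[_]YX   read _ → write Y, move +1, go to P
P | ____Y[Y]X   read Y → write X, move -1, go to P
P | ____[Y]XX   read Y → write X, move -1, go to P
P | ___[_]XXX   read _ → write Y, move +1, go to P
P | ___Y[X]XX   read X → write X, move +1, go to S
S | ___YX[X]X   read X → write X, move -1, go to R
R | ___Y[X]XX   read X → write Y, move -1, go to P
P | ___[Y]YXX   read Y → write X, move -1, go to P
P | __[_]XYXX   read _ → write Y, move +1, go to P
P | __Y[X]YXX   read X → write X, move +1, go to S
S | __YX[Y]XX   read Y → write X, move -1, go to P
P | __Y[X]XXX   read X → write X, move +1, go to S
S | __YX[X]XX   read X → write X, move -1, go to R
R | __Y[X]XXX   read X → write Y, move -1, go to P
P | __[Y]YXXX   read Y → write X, move -1, go to P
P | _[_]XYXXX   read _ → write Y, move +1, go to P
P | _Y[X]YXXX   read X → write X, move +1, go to S
S | _YX[Y]XXX   read Y → write X, move -1, go to P
P | _Y[X]XXXX   read X → write X, move +1, go to S
S | _YX[X]XXX   read X → write X, move -1, go to R
R | _Y[X]XXXX   read X → write Y, move -1, go to P
P | _[Y]YXXXX   read Y → write X, move -1, go to P
P | [_]XYXXXX   read _ → write Y, move +1, go to P
P | Y[X]YXXXX   read X → write X, move +1, go to S
S | YX[Y]XXXX   read Y → write X, move -1, go to P
P | Y[X]XXXXX   read X → write X, move +1, go to S
S | YX[X]XXXX   read X → write X, move -1, go to R
R | Y[X]XXXXX
After 30 steps: state R, head at -4, tape YXXXXXX.

state R, head at -4, tape YXXXXXX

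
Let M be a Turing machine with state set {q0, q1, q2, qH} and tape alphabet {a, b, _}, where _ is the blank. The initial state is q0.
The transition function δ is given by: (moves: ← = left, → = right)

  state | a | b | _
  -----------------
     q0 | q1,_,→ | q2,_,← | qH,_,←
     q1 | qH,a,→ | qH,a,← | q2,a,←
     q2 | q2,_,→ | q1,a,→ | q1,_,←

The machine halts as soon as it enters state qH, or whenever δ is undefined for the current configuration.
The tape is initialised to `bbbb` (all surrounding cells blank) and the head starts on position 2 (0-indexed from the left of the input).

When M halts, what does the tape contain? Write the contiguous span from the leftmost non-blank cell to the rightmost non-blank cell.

a_a_a

q0 | _bb[b]b__   read b → write _, move ←, go to q2
q2 | _b[b]_b__   read b → write a, move →, go to q1
q1 | _ba[_]b__   read _ → write a, move ←, go to q2
q2 | _b[a]ab__   read a → write _, move →, go to q2
q2 | _b_[a]b__   read a → write _, move →, go to q2
q2 | _b__[b]__   read b → write a, move →, go to q1
q1 | _b__a[_]_   read _ → write a, move ←, go to q2
q2 | _b__[a]a_   read a → write _, move →, go to q2
q2 | _b___[a]_   read a → write _, move →, go to q2
q2 | _b____[_]   read _ → write _, move ←, go to q1
q1 | _b___[_]_   read _ → write a, move ←, go to q2
q2 | _b__[_]a_   read _ → write _, move ←, go to q1
q1 | _b_[_]_a_   read _ → write a, move ←, go to q2
q2 | _b[_]a_a_   read _ → write _, move ←, go to q1
q1 | _[b]_a_a_   read b → write a, move ←, go to qH
qH | [_]a_a_a_
The non-blank tape span at halt is a_a_a.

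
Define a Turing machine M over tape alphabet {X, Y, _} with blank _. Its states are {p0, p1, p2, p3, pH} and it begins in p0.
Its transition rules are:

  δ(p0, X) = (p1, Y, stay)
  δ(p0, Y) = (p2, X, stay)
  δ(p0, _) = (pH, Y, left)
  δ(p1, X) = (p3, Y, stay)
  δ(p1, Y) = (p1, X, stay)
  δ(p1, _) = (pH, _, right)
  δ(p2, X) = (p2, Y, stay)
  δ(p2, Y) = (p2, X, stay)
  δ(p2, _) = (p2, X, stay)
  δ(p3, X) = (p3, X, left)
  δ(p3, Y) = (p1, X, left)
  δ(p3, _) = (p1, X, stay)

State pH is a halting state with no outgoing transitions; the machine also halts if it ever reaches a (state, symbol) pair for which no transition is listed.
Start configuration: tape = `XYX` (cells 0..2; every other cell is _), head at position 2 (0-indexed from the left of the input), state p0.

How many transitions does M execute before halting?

state=p0 head=2 tape=_XY[X]   (p0,X)→(p1,Y,stay)
state=p1 head=2 tape=_XY[Y]   (p1,Y)→(p1,X,stay)
state=p1 head=2 tape=_XY[X]   (p1,X)→(p3,Y,stay)
state=p3 head=2 tape=_XY[Y]   (p3,Y)→(p1,X,left)
state=p1 head=1 tape=_X[Y]X   (p1,Y)→(p1,X,stay)
state=p1 head=1 tape=_X[X]X   (p1,X)→(p3,Y,stay)
state=p3 head=1 tape=_X[Y]X   (p3,Y)→(p1,X,left)
state=p1 head=0 tape=_[X]XX   (p1,X)→(p3,Y,stay)
state=p3 head=0 tape=_[Y]XX   (p3,Y)→(p1,X,left)
state=p1 head=-1 tape=[_]XXX   (p1,_)→(pH,_,right)
state=pH head=0 tape=_[X]XX
M halts after 10 transitions.

10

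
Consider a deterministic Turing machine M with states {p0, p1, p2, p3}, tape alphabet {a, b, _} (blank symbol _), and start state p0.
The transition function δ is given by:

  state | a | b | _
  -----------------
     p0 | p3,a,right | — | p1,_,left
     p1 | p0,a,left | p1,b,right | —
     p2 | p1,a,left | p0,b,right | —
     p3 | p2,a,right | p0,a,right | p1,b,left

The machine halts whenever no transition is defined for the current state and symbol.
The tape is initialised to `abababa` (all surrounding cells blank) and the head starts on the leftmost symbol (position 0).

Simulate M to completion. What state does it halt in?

p1

state=p0 head=0 tape=[a]bababa__   (p0,a)→(p3,a,right)
state=p3 head=1 tape=a[b]ababa__   (p3,b)→(p0,a,right)
state=p0 head=2 tape=aa[a]baba__   (p0,a)→(p3,a,right)
state=p3 head=3 tape=aaa[b]aba__   (p3,b)→(p0,a,right)
state=p0 head=4 tape=aaaa[a]ba__   (p0,a)→(p3,a,right)
state=p3 head=5 tape=aaaaa[b]a__   (p3,b)→(p0,a,right)
state=p0 head=6 tape=aaaaaa[a]__   (p0,a)→(p3,a,right)
state=p3 head=7 tape=aaaaaaa[_]_   (p3,_)→(p1,b,left)
state=p1 head=6 tape=aaaaaa[a]b_   (p1,a)→(p0,a,left)
state=p0 head=5 tape=aaaaa[a]ab_   (p0,a)→(p3,a,right)
state=p3 head=6 tape=aaaaaa[a]b_   (p3,a)→(p2,a,right)
state=p2 head=7 tape=aaaaaaa[b]_   (p2,b)→(p0,b,right)
state=p0 head=8 tape=aaaaaaab[_]   (p0,_)→(p1,_,left)
state=p1 head=7 tape=aaaaaaa[b]_   (p1,b)→(p1,b,right)
state=p1 head=8 tape=aaaaaaab[_]
No transition is defined for (p1, _); M halts in state p1.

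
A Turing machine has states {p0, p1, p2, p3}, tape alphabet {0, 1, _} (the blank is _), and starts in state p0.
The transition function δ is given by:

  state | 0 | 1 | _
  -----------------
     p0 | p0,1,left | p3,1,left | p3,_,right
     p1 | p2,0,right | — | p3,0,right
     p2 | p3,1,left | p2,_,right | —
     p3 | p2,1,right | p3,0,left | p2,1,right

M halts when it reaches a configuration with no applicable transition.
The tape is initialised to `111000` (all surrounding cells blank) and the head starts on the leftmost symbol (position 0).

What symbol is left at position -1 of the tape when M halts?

1

p0 | _[1]11000_   read 1 → write 1, move left, go to p3
p3 | [_]111000_   read _ → write 1, move right, go to p2
p2 | 1[1]11000_   read 1 → write _, move right, go to p2
p2 | 1_[1]1000_   read 1 → write _, move right, go to p2
p2 | 1__[1]000_   read 1 → write _, move right, go to p2
p2 | 1___[0]00_   read 0 → write 1, move left, go to p3
p3 | 1__[_]100_   read _ → write 1, move right, go to p2
p2 | 1__1[1]00_   read 1 → write _, move right, go to p2
p2 | 1__1_[0]0_   read 0 → write 1, move left, go to p3
p3 | 1__1[_]10_   read _ → write 1, move right, go to p2
p2 | 1__11[1]0_   read 1 → write _, move right, go to p2
p2 | 1__11_[0]_   read 0 → write 1, move left, go to p3
p3 | 1__11[_]1_   read _ → write 1, move right, go to p2
p2 | 1__111[1]_   read 1 → write _, move right, go to p2
p2 | 1__111_[_]
Cell -1 holds 1 when M halts.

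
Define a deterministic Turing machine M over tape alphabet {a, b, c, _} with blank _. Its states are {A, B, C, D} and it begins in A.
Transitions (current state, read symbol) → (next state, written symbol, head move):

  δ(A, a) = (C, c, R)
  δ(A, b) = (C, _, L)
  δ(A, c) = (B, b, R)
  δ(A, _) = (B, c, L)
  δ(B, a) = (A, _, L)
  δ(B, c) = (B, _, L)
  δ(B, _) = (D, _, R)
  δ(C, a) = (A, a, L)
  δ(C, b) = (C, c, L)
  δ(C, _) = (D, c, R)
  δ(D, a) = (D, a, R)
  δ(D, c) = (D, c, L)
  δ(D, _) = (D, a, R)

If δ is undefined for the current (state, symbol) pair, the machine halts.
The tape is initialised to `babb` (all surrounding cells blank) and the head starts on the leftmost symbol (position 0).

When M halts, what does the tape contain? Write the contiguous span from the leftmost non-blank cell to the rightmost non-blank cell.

A | _[b]abb   read b → write _, move L, go to C
C | [_]_abb   read _ → write c, move R, go to D
D | c[_]abb   read _ → write a, move R, go to D
D | ca[a]bb   read a → write a, move R, go to D
D | caa[b]b
The non-blank tape span at halt is caabb.

caabb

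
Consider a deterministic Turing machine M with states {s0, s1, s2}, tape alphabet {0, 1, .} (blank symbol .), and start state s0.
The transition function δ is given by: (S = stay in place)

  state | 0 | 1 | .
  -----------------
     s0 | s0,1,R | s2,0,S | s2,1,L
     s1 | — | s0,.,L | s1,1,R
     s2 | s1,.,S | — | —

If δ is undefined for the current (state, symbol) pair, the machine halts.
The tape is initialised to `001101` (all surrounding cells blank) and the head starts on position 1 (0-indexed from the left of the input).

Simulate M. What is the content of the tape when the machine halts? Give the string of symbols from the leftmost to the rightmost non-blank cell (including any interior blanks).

011101

s0 | 0[0]1101   read 0 → write 1, move R, go to s0
s0 | 01[1]101   read 1 → write 0, move S, go to s2
s2 | 01[0]101   read 0 → write ., move S, go to s1
s1 | 01[.]101   read . → write 1, move R, go to s1
s1 | 011[1]01   read 1 → write ., move L, go to s0
s0 | 01[1].01   read 1 → write 0, move S, go to s2
s2 | 01[0].01   read 0 → write ., move S, go to s1
s1 | 01[.].01   read . → write 1, move R, go to s1
s1 | 011[.]01   read . → write 1, move R, go to s1
s1 | 0111[0]1
The non-blank tape span at halt is 011101.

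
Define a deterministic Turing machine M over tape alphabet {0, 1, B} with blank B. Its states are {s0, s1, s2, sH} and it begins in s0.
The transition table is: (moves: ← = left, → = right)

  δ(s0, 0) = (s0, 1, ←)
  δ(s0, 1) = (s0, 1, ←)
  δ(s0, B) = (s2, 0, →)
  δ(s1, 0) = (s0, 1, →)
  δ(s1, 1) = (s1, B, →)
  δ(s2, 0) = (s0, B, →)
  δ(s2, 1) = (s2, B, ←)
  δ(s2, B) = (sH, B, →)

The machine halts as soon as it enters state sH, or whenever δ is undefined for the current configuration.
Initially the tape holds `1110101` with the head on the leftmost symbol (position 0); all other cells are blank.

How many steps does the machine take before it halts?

24

state=s0 head=0 tape=B[1]110101BB   (s0,1)→(s0,1,←)
state=s0 head=-1 tape=[B]1110101BB   (s0,B)→(s2,0,→)
state=s2 head=0 tape=0[1]110101BB   (s2,1)→(s2,B,←)
state=s2 head=-1 tape=[0]B110101BB   (s2,0)→(s0,B,→)
state=s0 head=0 tape=B[B]110101BB   (s0,B)→(s2,0,→)
state=s2 head=1 tape=B0[1]10101BB   (s2,1)→(s2,B,←)
state=s2 head=0 tape=B[0]B10101BB   (s2,0)→(s0,B,→)
state=s0 head=1 tape=BB[B]10101BB   (s0,B)→(s2,0,→)
state=s2 head=2 tape=BB0[1]0101BB   (s2,1)→(s2,B,←)
state=s2 head=1 tape=BB[0]B0101BB   (s2,0)→(s0,B,→)
state=s0 head=2 tape=BBB[B]0101BB   (s0,B)→(s2,0,→)
state=s2 head=3 tape=BBB0[0]101BB   (s2,0)→(s0,B,→)
state=s0 head=4 tape=BBB0B[1]01BB   (s0,1)→(s0,1,←)
state=s0 head=3 tape=BBB0[B]101BB   (s0,B)→(s2,0,→)
state=s2 head=4 tape=BBB00[1]01BB   (s2,1)→(s2,B,←)
state=s2 head=3 tape=BBB0[0]B01BB   (s2,0)→(s0,B,→)
state=s0 head=4 tape=BBB0B[B]01BB   (s0,B)→(s2,0,→)
state=s2 head=5 tape=BBB0B0[0]1BB   (s2,0)→(s0,B,→)
state=s0 head=6 tape=BBB0B0B[1]BB   (s0,1)→(s0,1,←)
state=s0 head=5 tape=BBB0B0[B]1BB   (s0,B)→(s2,0,→)
state=s2 head=6 tape=BBB0B00[1]BB   (s2,1)→(s2,B,←)
state=s2 head=5 tape=BBB0B0[0]BBB   (s2,0)→(s0,B,→)
state=s0 head=6 tape=BBB0B0B[B]BB   (s0,B)→(s2,0,→)
state=s2 head=7 tape=BBB0B0B0[B]B   (s2,B)→(sH,B,→)
state=sH head=8 tape=BBB0B0B0B[B]
M halts after 24 transitions.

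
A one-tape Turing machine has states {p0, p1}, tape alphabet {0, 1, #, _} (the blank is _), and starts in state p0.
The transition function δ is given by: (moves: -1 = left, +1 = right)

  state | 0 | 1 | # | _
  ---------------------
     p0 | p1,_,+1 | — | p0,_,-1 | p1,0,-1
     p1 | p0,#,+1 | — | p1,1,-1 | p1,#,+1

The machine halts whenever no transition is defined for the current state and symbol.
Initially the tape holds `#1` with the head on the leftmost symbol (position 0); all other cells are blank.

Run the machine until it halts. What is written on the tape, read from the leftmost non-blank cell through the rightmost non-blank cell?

p0 | ___[#]1   read # → write _, move -1, go to p0
p0 | __[_]_1   read _ → write 0, move -1, go to p1
p1 | _[_]0_1   read _ → write #, move +1, go to p1
p1 | _#[0]_1   read 0 → write #, move +1, go to p0
p0 | _##[_]1   read _ → write 0, move -1, go to p1
p1 | _#[#]01   read # → write 1, move -1, go to p1
p1 | _[#]101   read # → write 1, move -1, go to p1
p1 | [_]1101   read _ → write #, move +1, go to p1
p1 | #[1]101
The non-blank tape span at halt is #1101.

#1101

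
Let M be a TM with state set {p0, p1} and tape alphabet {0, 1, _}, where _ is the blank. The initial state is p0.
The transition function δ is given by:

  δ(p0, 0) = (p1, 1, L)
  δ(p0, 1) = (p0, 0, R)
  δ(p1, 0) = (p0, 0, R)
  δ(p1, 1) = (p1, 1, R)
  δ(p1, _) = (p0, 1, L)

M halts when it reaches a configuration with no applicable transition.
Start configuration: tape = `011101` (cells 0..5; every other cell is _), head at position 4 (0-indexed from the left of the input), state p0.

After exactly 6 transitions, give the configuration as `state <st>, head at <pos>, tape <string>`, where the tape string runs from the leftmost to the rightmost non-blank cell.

state p0, head at 6, tape 0111101

p0 | 0111[0]1_   read 0 → write 1, move L, go to p1
p1 | 011[1]11_   read 1 → write 1, move R, go to p1
p1 | 0111[1]1_   read 1 → write 1, move R, go to p1
p1 | 01111[1]_   read 1 → write 1, move R, go to p1
p1 | 011111[_]   read _ → write 1, move L, go to p0
p0 | 01111[1]1   read 1 → write 0, move R, go to p0
p0 | 011110[1]
After 6 steps: state p0, head at 6, tape 0111101.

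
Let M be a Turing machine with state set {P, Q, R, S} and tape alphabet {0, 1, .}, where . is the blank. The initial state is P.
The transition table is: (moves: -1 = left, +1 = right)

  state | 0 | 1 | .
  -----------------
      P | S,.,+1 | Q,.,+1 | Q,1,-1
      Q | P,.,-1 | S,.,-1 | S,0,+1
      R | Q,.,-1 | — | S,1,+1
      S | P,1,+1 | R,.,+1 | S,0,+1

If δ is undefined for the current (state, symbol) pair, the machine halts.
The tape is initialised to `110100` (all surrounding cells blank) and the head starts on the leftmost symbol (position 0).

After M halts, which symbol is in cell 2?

state=P head=0 tape=.[1]10100   (P,1)→(Q,.,+1)
state=Q head=1 tape=..[1]0100   (Q,1)→(S,.,-1)
state=S head=0 tape=.[.].0100   (S,.)→(S,0,+1)
state=S head=1 tape=.0[.]0100   (S,.)→(S,0,+1)
state=S head=2 tape=.00[0]100   (S,0)→(P,1,+1)
state=P head=3 tape=.001[1]00   (P,1)→(Q,.,+1)
state=Q head=4 tape=.001.[0]0   (Q,0)→(P,.,-1)
state=P head=3 tape=.001[.].0   (P,.)→(Q,1,-1)
state=Q head=2 tape=.00[1]1.0   (Q,1)→(S,.,-1)
state=S head=1 tape=.0[0].1.0   (S,0)→(P,1,+1)
state=P head=2 tape=.01[.]1.0   (P,.)→(Q,1,-1)
state=Q head=1 tape=.0[1]11.0   (Q,1)→(S,.,-1)
state=S head=0 tape=.[0].11.0   (S,0)→(P,1,+1)
state=P head=1 tape=.1[.]11.0   (P,.)→(Q,1,-1)
state=Q head=0 tape=.[1]111.0   (Q,1)→(S,.,-1)
state=S head=-1 tape=[.].111.0   (S,.)→(S,0,+1)
state=S head=0 tape=0[.]111.0   (S,.)→(S,0,+1)
state=S head=1 tape=00[1]11.0   (S,1)→(R,.,+1)
state=R head=2 tape=00.[1]1.0
Cell 2 holds 1 when M halts.

1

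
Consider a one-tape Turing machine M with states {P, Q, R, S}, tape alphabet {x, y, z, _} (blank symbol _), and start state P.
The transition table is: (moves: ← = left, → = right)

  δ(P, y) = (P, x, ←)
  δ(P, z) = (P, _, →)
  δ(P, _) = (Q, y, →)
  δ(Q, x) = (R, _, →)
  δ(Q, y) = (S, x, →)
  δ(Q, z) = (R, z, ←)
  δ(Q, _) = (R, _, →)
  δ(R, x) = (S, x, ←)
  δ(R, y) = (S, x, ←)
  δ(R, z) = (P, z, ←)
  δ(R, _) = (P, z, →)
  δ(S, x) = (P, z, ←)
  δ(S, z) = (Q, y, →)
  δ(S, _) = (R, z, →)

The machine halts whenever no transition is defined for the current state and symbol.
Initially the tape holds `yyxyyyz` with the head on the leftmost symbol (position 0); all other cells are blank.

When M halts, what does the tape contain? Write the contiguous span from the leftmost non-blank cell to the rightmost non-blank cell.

P | _[y]yxyyyz   read y → write x, move ←, go to P
P | [_]xyxyyyz   read _ → write y, move →, go to Q
Q | y[x]yxyyyz   read x → write _, move →, go to R
R | y_[y]xyyyz   read y → write x, move ←, go to S
S | y[_]xxyyyz   read _ → write z, move →, go to R
R | yz[x]xyyyz   read x → write x, move ←, go to S
S | y[z]xxyyyz   read z → write y, move →, go to Q
Q | yy[x]xyyyz   read x → write _, move →, go to R
R | yy_[x]yyyz   read x → write x, move ←, go to S
S | yy[_]xyyyz   read _ → write z, move →, go to R
R | yyz[x]yyyz   read x → write x, move ←, go to S
S | yy[z]xyyyz   read z → write y, move →, go to Q
Q | yyy[x]yyyz   read x → write _, move →, go to R
R | yyy_[y]yyz   read y → write x, move ←, go to S
S | yyy[_]xyyz   read _ → write z, move →, go to R
R | yyyz[x]yyz   read x → write x, move ←, go to S
S | yyy[z]xyyz   read z → write y, move →, go to Q
Q | yyyy[x]yyz   read x → write _, move →, go to R
R | yyyy_[y]yz   read y → write x, move ←, go to S
S | yyyy[_]xyz   read _ → write z, move →, go to R
R | yyyyz[x]yz   read x → write x, move ←, go to S
S | yyyy[z]xyz   read z → write y, move →, go to Q
Q | yyyyy[x]yz   read x → write _, move →, go to R
R | yyyyy_[y]z   read y → write x, move ←, go to S
S | yyyyy[_]xz   read _ → write z, move →, go to R
R | yyyyyz[x]z   read x → write x, move ←, go to S
S | yyyyy[z]xz   read z → write y, move →, go to Q
Q | yyyyyy[x]z   read x → write _, move →, go to R
R | yyyyyy_[z]   read z → write z, move ←, go to P
P | yyyyyy[_]z   read _ → write y, move →, go to Q
Q | yyyyyyy[z]   read z → write z, move ←, go to R
R | yyyyyy[y]z   read y → write x, move ←, go to S
S | yyyyy[y]xz
The non-blank tape span at halt is yyyyyyxz.

yyyyyyxz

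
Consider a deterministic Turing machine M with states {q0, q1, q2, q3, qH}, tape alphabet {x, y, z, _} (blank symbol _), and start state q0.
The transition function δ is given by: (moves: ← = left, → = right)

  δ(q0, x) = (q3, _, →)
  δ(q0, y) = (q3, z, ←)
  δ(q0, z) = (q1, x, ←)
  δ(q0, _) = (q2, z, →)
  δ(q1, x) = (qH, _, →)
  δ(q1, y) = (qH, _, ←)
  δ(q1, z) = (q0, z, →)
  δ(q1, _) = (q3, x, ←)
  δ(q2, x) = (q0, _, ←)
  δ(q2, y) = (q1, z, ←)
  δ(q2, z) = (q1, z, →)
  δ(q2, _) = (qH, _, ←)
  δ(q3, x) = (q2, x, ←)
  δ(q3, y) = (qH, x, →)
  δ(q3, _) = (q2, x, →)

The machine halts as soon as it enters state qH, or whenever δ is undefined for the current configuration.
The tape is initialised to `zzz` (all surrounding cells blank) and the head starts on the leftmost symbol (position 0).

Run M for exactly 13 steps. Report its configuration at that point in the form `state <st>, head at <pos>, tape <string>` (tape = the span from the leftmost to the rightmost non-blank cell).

state qH, head at 3, tape xzzz

state=q0 head=0 tape=__[z]zz__   (q0,z)→(q1,x,←)
state=q1 head=-1 tape=_[_]xzz__   (q1,_)→(q3,x,←)
state=q3 head=-2 tape=[_]xxzz__   (q3,_)→(q2,x,→)
state=q2 head=-1 tape=x[x]xzz__   (q2,x)→(q0,_,←)
state=q0 head=-2 tape=[x]_xzz__   (q0,x)→(q3,_,→)
state=q3 head=-1 tape=_[_]xzz__   (q3,_)→(q2,x,→)
state=q2 head=0 tape=_x[x]zz__   (q2,x)→(q0,_,←)
state=q0 head=-1 tape=_[x]_zz__   (q0,x)→(q3,_,→)
state=q3 head=0 tape=__[_]zz__   (q3,_)→(q2,x,→)
state=q2 head=1 tape=__x[z]z__   (q2,z)→(q1,z,→)
state=q1 head=2 tape=__xz[z]__   (q1,z)→(q0,z,→)
state=q0 head=3 tape=__xzz[_]_   (q0,_)→(q2,z,→)
state=q2 head=4 tape=__xzzz[_]   (q2,_)→(qH,_,←)
state=qH head=3 tape=__xzz[z]_
After 13 steps: state qH, head at 3, tape xzzz.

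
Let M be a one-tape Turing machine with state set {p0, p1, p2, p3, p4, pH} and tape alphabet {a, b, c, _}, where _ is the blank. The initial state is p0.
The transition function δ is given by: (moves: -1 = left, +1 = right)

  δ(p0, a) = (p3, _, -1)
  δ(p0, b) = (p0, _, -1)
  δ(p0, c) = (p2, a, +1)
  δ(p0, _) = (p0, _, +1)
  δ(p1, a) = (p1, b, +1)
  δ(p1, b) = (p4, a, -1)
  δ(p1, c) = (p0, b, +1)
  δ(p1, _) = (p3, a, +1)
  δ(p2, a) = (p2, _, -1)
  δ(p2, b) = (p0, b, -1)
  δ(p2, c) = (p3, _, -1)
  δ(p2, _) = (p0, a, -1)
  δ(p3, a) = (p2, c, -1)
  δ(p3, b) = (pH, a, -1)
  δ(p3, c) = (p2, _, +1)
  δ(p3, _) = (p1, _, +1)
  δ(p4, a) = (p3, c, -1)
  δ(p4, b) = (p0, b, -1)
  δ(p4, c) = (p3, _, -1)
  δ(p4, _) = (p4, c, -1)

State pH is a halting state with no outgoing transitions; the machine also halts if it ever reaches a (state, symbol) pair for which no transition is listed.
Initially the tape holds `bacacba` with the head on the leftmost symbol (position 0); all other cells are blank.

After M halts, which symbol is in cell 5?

state=p0 head=0 tape=_[b]acacba   (p0,b)→(p0,_,-1)
state=p0 head=-1 tape=[_]_acacba   (p0,_)→(p0,_,+1)
state=p0 head=0 tape=_[_]acacba   (p0,_)→(p0,_,+1)
state=p0 head=1 tape=__[a]cacba   (p0,a)→(p3,_,-1)
state=p3 head=0 tape=_[_]_cacba   (p3,_)→(p1,_,+1)
state=p1 head=1 tape=__[_]cacba   (p1,_)→(p3,a,+1)
state=p3 head=2 tape=__a[c]acba   (p3,c)→(p2,_,+1)
state=p2 head=3 tape=__a_[a]cba   (p2,a)→(p2,_,-1)
state=p2 head=2 tape=__a[_]_cba   (p2,_)→(p0,a,-1)
state=p0 head=1 tape=__[a]a_cba   (p0,a)→(p3,_,-1)
state=p3 head=0 tape=_[_]_a_cba   (p3,_)→(p1,_,+1)
state=p1 head=1 tape=__[_]a_cba   (p1,_)→(p3,a,+1)
state=p3 head=2 tape=__a[a]_cba   (p3,a)→(p2,c,-1)
state=p2 head=1 tape=__[a]c_cba   (p2,a)→(p2,_,-1)
state=p2 head=0 tape=_[_]_c_cba   (p2,_)→(p0,a,-1)
state=p0 head=-1 tape=[_]a_c_cba   (p0,_)→(p0,_,+1)
state=p0 head=0 tape=_[a]_c_cba   (p0,a)→(p3,_,-1)
state=p3 head=-1 tape=[_]__c_cba   (p3,_)→(p1,_,+1)
state=p1 head=0 tape=_[_]_c_cba   (p1,_)→(p3,a,+1)
state=p3 head=1 tape=_a[_]c_cba   (p3,_)→(p1,_,+1)
state=p1 head=2 tape=_a_[c]_cba   (p1,c)→(p0,b,+1)
state=p0 head=3 tape=_a_b[_]cba   (p0,_)→(p0,_,+1)
state=p0 head=4 tape=_a_b_[c]ba   (p0,c)→(p2,a,+1)
state=p2 head=5 tape=_a_b_a[b]a   (p2,b)→(p0,b,-1)
state=p0 head=4 tape=_a_b_[a]ba   (p0,a)→(p3,_,-1)
state=p3 head=3 tape=_a_b[_]_ba   (p3,_)→(p1,_,+1)
state=p1 head=4 tape=_a_b_[_]ba   (p1,_)→(p3,a,+1)
state=p3 head=5 tape=_a_b_a[b]a   (p3,b)→(pH,a,-1)
state=pH head=4 tape=_a_b_[a]aa
Cell 5 holds a when M halts.

a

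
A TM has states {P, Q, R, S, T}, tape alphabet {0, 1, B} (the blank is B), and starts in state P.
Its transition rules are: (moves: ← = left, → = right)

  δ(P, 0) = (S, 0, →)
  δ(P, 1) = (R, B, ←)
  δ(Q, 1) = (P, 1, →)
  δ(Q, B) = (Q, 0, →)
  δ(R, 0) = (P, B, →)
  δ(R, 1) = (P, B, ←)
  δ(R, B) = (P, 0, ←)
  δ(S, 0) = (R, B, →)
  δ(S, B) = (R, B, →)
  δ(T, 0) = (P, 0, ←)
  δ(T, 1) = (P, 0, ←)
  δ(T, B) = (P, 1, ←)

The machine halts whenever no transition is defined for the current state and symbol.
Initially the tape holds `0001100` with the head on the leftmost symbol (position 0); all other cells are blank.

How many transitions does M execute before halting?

5

state=P head=0 tape=[0]001100   (P,0)→(S,0,→)
state=S head=1 tape=0[0]01100   (S,0)→(R,B,→)
state=R head=2 tape=0B[0]1100   (R,0)→(P,B,→)
state=P head=3 tape=0BB[1]100   (P,1)→(R,B,←)
state=R head=2 tape=0B[B]B100   (R,B)→(P,0,←)
state=P head=1 tape=0[B]0B100
M halts after 5 transitions.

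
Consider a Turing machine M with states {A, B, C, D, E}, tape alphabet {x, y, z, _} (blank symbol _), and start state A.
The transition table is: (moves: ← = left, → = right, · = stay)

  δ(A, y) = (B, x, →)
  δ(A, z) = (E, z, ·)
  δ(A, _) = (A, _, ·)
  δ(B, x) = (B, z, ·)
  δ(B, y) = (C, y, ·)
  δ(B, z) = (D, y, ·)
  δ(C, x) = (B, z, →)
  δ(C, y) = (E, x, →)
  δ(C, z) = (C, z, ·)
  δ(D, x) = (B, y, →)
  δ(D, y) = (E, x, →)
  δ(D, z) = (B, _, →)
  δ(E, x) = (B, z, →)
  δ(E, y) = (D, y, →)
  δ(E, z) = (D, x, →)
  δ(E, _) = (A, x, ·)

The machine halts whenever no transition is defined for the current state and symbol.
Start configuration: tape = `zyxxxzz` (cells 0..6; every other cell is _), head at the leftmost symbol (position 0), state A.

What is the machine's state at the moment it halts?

D

A | [z]yxxxzz_   read z → write z, move ·, go to E
E | [z]yxxxzz_   read z → write x, move →, go to D
D | x[y]xxxzz_   read y → write x, move →, go to E
E | xx[x]xxzz_   read x → write z, move →, go to B
B | xxz[x]xzz_   read x → write z, move ·, go to B
B | xxz[z]xzz_   read z → write y, move ·, go to D
D | xxz[y]xzz_   read y → write x, move →, go to E
E | xxzx[x]zz_   read x → write z, move →, go to B
B | xxzxz[z]z_   read z → write y, move ·, go to D
D | xxzxz[y]z_   read y → write x, move →, go to E
E | xxzxzx[z]_   read z → write x, move →, go to D
D | xxzxzxx[_]
No transition is defined for (D, _); M halts in state D.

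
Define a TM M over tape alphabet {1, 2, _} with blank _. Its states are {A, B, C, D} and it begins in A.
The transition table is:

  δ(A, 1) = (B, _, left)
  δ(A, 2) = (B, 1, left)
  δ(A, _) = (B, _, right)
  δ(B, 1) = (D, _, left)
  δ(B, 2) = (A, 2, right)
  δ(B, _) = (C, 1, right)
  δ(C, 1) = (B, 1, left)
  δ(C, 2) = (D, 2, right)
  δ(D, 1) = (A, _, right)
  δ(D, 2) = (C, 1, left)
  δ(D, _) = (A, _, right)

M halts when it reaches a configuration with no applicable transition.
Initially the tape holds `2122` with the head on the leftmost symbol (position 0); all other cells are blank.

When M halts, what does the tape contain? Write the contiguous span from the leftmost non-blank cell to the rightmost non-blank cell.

2_1

A | __[2]122__   read 2 → write 1, move left, go to B
B | _[_]1122__   read _ → write 1, move right, go to C
C | _1[1]122__   read 1 → write 1, move left, go to B
B | _[1]1122__   read 1 → write _, move left, go to D
D | [_]_1122__   read _ → write _, move right, go to A
A | _[_]1122__   read _ → write _, move right, go to B
B | __[1]122__   read 1 → write _, move left, go to D
D | _[_]_122__   read _ → write _, move right, go to A
A | __[_]122__   read _ → write _, move right, go to B
B | ___[1]22__   read 1 → write _, move left, go to D
D | __[_]_22__   read _ → write _, move right, go to A
A | ___[_]22__   read _ → write _, move right, go to B
B | ____[2]2__   read 2 → write 2, move right, go to A
A | ____2[2]__   read 2 → write 1, move left, go to B
B | ____[2]1__   read 2 → write 2, move right, go to A
A | ____2[1]__   read 1 → write _, move left, go to B
B | ____[2]___   read 2 → write 2, move right, go to A
A | ____2[_]__   read _ → write _, move right, go to B
B | ____2_[_]_   read _ → write 1, move right, go to C
C | ____2_1[_]
The non-blank tape span at halt is 2_1.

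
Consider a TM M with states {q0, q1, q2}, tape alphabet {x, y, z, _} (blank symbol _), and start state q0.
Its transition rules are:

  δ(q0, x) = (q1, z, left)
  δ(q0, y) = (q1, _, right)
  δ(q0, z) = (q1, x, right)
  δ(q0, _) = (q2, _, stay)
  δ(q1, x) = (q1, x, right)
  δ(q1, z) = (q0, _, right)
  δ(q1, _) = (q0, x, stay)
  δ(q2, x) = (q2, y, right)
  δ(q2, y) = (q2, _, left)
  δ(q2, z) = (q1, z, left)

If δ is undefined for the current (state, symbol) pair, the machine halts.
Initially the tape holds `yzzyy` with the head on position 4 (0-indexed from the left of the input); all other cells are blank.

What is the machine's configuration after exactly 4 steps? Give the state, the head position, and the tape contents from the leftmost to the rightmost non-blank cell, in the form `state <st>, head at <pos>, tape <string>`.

q0 | yzzy[y]_   read y → write _, move right, go to q1
q1 | yzzy_[_]   read _ → write x, move stay, go to q0
q0 | yzzy_[x]   read x → write z, move left, go to q1
q1 | yzzy[_]z   read _ → write x, move stay, go to q0
q0 | yzzy[x]z
After 4 steps: state q0, head at 4, tape yzzyxz.

state q0, head at 4, tape yzzyxz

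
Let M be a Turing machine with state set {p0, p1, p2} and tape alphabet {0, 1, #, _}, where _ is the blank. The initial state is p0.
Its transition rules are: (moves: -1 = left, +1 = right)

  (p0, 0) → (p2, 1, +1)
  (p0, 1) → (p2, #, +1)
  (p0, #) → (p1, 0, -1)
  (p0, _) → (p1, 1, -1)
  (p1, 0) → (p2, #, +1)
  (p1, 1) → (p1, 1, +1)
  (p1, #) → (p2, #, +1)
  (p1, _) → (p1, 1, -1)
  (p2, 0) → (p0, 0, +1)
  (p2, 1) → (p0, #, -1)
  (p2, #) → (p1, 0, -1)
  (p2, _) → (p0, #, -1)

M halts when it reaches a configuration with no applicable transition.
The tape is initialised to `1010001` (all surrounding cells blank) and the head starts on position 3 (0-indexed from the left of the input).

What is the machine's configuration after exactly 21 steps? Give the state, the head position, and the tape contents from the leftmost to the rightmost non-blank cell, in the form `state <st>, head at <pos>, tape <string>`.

state=p0 head=3 tape=101[0]001__   (p0,0)→(p2,1,+1)
state=p2 head=4 tape=1011[0]01__   (p2,0)→(p0,0,+1)
state=p0 head=5 tape=10110[0]1__   (p0,0)→(p2,1,+1)
state=p2 head=6 tape=101101[1]__   (p2,1)→(p0,#,-1)
state=p0 head=5 tape=10110[1]#__   (p0,1)→(p2,#,+1)
state=p2 head=6 tape=10110#[#]__   (p2,#)→(p1,0,-1)
state=p1 head=5 tape=10110[#]0__   (p1,#)→(p2,#,+1)
state=p2 head=6 tape=10110#[0]__   (p2,0)→(p0,0,+1)
state=p0 head=7 tape=10110#0[_]_   (p0,_)→(p1,1,-1)
state=p1 head=6 tape=10110#[0]1_   (p1,0)→(p2,#,+1)
state=p2 head=7 tape=10110##[1]_   (p2,1)→(p0,#,-1)
state=p0 head=6 tape=10110#[#]#_   (p0,#)→(p1,0,-1)
state=p1 head=5 tape=10110[#]0#_   (p1,#)→(p2,#,+1)
state=p2 head=6 tape=10110#[0]#_   (p2,0)→(p0,0,+1)
state=p0 head=7 tape=10110#0[#]_   (p0,#)→(p1,0,-1)
state=p1 head=6 tape=10110#[0]0_   (p1,0)→(p2,#,+1)
state=p2 head=7 tape=10110##[0]_   (p2,0)→(p0,0,+1)
state=p0 head=8 tape=10110##0[_]   (p0,_)→(p1,1,-1)
state=p1 head=7 tape=10110##[0]1   (p1,0)→(p2,#,+1)
state=p2 head=8 tape=10110###[1]   (p2,1)→(p0,#,-1)
state=p0 head=7 tape=10110##[#]#   (p0,#)→(p1,0,-1)
state=p1 head=6 tape=10110#[#]0#
After 21 steps: state p1, head at 6, tape 10110##0#.

state p1, head at 6, tape 10110##0#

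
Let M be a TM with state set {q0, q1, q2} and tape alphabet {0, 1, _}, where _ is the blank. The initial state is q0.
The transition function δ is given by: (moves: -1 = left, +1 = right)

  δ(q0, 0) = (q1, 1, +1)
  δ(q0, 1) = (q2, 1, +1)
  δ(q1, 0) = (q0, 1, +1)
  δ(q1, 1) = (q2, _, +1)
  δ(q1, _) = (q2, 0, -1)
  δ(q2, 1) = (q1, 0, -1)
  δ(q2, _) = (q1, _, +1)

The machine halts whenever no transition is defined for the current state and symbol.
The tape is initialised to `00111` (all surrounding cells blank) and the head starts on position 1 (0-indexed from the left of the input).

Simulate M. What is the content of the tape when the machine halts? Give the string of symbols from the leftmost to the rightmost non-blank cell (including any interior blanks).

1111__1

q0 | 0[0]111___   read 0 → write 1, move +1, go to q1
q1 | 01[1]11___   read 1 → write _, move +1, go to q2
q2 | 01_[1]1___   read 1 → write 0, move -1, go to q1
q1 | 01[_]01___   read _ → write 0, move -1, go to q2
q2 | 0[1]001___   read 1 → write 0, move -1, go to q1
q1 | [0]0001___   read 0 → write 1, move +1, go to q0
q0 | 1[0]001___   read 0 → write 1, move +1, go to q1
q1 | 11[0]01___   read 0 → write 1, move +1, go to q0
q0 | 111[0]1___   read 0 → write 1, move +1, go to q1
q1 | 1111[1]___   read 1 → write _, move +1, go to q2
q2 | 1111_[_]__   read _ → write _, move +1, go to q1
q1 | 1111__[_]_   read _ → write 0, move -1, go to q2
q2 | 1111_[_]0_   read _ → write _, move +1, go to q1
q1 | 1111__[0]_   read 0 → write 1, move +1, go to q0
q0 | 1111__1[_]
The non-blank tape span at halt is 1111__1.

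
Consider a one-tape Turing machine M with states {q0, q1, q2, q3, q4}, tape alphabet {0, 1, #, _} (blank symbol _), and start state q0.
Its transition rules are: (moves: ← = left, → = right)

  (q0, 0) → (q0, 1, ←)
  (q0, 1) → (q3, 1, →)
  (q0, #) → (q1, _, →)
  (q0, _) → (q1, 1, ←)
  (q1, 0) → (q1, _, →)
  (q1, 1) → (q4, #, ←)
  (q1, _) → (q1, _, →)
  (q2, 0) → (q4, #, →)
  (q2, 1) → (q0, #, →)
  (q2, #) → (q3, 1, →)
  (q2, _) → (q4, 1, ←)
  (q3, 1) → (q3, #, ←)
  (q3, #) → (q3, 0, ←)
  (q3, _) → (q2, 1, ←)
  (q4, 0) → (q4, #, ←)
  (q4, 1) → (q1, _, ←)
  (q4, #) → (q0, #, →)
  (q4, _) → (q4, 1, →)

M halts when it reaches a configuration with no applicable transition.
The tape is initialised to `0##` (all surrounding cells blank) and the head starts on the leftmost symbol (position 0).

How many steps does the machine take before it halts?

19

q0 | ______[0]##   read 0 → write 1, move ←, go to q0
q0 | _____[_]1##   read _ → write 1, move ←, go to q1
q1 | ____[_]11##   read _ → write _, move →, go to q1
q1 | _____[1]1##   read 1 → write #, move ←, go to q4
q4 | ____[_]#1##   read _ → write 1, move →, go to q4
q4 | ____1[#]1##   read # → write #, move →, go to q0
q0 | ____1#[1]##   read 1 → write 1, move →, go to q3
q3 | ____1#1[#]#   read # → write 0, move ←, go to q3
q3 | ____1#[1]0#   read 1 → write #, move ←, go to q3
q3 | ____1[#]#0#   read # → write 0, move ←, go to q3
q3 | ____[1]0#0#   read 1 → write #, move ←, go to q3
q3 | ___[_]#0#0#   read _ → write 1, move ←, go to q2
q2 | __[_]1#0#0#   read _ → write 1, move ←, go to q4
q4 | _[_]11#0#0#   read _ → write 1, move →, go to q4
q4 | _1[1]1#0#0#   read 1 → write _, move ←, go to q1
q1 | _[1]_1#0#0#   read 1 → write #, move ←, go to q4
q4 | [_]#_1#0#0#   read _ → write 1, move →, go to q4
q4 | 1[#]_1#0#0#   read # → write #, move →, go to q0
q0 | 1#[_]1#0#0#   read _ → write 1, move ←, go to q1
q1 | 1[#]11#0#0#
M halts after 19 transitions.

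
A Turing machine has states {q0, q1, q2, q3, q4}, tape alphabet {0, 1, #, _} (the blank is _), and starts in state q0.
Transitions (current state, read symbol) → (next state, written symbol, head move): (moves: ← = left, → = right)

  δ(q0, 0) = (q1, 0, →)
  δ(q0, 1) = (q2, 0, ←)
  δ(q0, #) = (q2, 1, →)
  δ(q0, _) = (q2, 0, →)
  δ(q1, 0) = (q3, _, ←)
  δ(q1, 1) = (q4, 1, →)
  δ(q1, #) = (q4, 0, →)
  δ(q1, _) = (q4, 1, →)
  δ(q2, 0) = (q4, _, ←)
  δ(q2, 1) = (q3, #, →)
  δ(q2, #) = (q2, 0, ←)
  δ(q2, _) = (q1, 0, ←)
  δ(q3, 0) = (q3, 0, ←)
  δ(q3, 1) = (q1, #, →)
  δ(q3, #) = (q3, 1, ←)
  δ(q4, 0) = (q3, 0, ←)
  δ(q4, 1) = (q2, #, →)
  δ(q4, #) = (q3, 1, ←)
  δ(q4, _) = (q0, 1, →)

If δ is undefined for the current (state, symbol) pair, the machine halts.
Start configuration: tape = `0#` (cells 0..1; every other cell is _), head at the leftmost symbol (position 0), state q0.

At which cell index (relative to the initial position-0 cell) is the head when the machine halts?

-1

q0 | _[0]#___   read 0 → write 0, move →, go to q1
q1 | _0[#]___   read # → write 0, move →, go to q4
q4 | _00[_]__   read _ → write 1, move →, go to q0
q0 | _001[_]_   read _ → write 0, move →, go to q2
q2 | _0010[_]   read _ → write 0, move ←, go to q1
q1 | _001[0]0   read 0 → write _, move ←, go to q3
q3 | _00[1]_0   read 1 → write #, move →, go to q1
q1 | _00#[_]0   read _ → write 1, move →, go to q4
q4 | _00#1[0]   read 0 → write 0, move ←, go to q3
q3 | _00#[1]0   read 1 → write #, move →, go to q1
q1 | _00##[0]   read 0 → write _, move ←, go to q3
q3 | _00#[#]_   read # → write 1, move ←, go to q3
q3 | _00[#]1_   read # → write 1, move ←, go to q3
q3 | _0[0]11_   read 0 → write 0, move ←, go to q3
q3 | _[0]011_   read 0 → write 0, move ←, go to q3
q3 | [_]0011_
At halt the head is at cell -1.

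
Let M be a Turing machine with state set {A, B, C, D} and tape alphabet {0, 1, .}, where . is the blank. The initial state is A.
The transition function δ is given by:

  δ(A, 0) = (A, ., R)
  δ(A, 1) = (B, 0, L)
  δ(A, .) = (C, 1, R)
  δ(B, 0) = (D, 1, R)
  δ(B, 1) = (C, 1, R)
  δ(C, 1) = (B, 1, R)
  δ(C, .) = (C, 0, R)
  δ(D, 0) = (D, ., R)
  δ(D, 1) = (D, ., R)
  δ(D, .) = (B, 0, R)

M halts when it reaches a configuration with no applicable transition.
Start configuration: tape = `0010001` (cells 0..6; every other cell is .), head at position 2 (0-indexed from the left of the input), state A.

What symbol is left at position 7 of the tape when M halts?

state=A head=2 tape=00[1]0001..   (A,1)→(B,0,L)
state=B head=1 tape=0[0]00001..   (B,0)→(D,1,R)
state=D head=2 tape=01[0]0001..   (D,0)→(D,.,R)
state=D head=3 tape=01.[0]001..   (D,0)→(D,.,R)
state=D head=4 tape=01..[0]01..   (D,0)→(D,.,R)
state=D head=5 tape=01...[0]1..   (D,0)→(D,.,R)
state=D head=6 tape=01....[1]..   (D,1)→(D,.,R)
state=D head=7 tape=01.....[.].   (D,.)→(B,0,R)
state=B head=8 tape=01.....0[.]
Cell 7 holds 0 when M halts.

0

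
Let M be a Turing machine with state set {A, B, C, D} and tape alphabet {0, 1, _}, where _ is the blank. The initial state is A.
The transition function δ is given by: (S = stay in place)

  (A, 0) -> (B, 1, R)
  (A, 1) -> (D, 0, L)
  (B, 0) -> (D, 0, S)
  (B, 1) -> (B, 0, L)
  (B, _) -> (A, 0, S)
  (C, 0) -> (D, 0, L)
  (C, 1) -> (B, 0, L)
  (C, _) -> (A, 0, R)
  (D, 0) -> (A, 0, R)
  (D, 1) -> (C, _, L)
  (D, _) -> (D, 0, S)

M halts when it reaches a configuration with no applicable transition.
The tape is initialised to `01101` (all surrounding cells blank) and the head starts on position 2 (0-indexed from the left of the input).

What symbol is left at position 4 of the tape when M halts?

0

A | _01[1]01_   read 1 → write 0, move L, go to D
D | _0[1]001_   read 1 → write _, move L, go to C
C | _[0]_001_   read 0 → write 0, move L, go to D
D | [_]0_001_   read _ → write 0, move S, go to D
D | [0]0_001_   read 0 → write 0, move R, go to A
A | 0[0]_001_   read 0 → write 1, move R, go to B
B | 01[_]001_   read _ → write 0, move S, go to A
A | 01[0]001_   read 0 → write 1, move R, go to B
B | 011[0]01_   read 0 → write 0, move S, go to D
D | 011[0]01_   read 0 → write 0, move R, go to A
A | 0110[0]1_   read 0 → write 1, move R, go to B
B | 01101[1]_   read 1 → write 0, move L, go to B
B | 0110[1]0_   read 1 → write 0, move L, go to B
B | 011[0]00_   read 0 → write 0, move S, go to D
D | 011[0]00_   read 0 → write 0, move R, go to A
A | 0110[0]0_   read 0 → write 1, move R, go to B
B | 01101[0]_   read 0 → write 0, move S, go to D
D | 01101[0]_   read 0 → write 0, move R, go to A
A | 011010[_]
Cell 4 holds 0 when M halts.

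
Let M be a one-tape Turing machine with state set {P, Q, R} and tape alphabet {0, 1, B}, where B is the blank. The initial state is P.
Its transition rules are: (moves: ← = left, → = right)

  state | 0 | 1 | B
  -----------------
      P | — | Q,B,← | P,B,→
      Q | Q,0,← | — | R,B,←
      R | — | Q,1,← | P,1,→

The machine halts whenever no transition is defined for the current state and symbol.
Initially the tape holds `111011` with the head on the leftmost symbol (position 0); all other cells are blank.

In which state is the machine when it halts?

P

P | BB[1]11011   read 1 → write B, move ←, go to Q
Q | B[B]B11011   read B → write B, move ←, go to R
R | [B]BB11011   read B → write 1, move →, go to P
P | 1[B]B11011   read B → write B, move →, go to P
P | 1B[B]11011   read B → write B, move →, go to P
P | 1BB[1]1011   read 1 → write B, move ←, go to Q
Q | 1B[B]B1011   read B → write B, move ←, go to R
R | 1[B]BB1011   read B → write 1, move →, go to P
P | 11[B]B1011   read B → write B, move →, go to P
P | 11B[B]1011   read B → write B, move →, go to P
P | 11BB[1]011   read 1 → write B, move ←, go to Q
Q | 11B[B]B011   read B → write B, move ←, go to R
R | 11[B]BB011   read B → write 1, move →, go to P
P | 111[B]B011   read B → write B, move →, go to P
P | 111B[B]011   read B → write B, move →, go to P
P | 111BB[0]11
No transition is defined for (P, 0); M halts in state P.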